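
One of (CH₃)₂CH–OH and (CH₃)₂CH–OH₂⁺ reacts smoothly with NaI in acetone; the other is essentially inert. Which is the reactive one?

From (CH₃)₂CH–OH the departing group would be OH⁻ (pKₐ(H₂O) ≈ 15.7). Strong base; essentially never leaves without prior activation.
From (CH₃)₂CH–OH₂⁺ the leaving group is H₂O (pKₐ(H₃O⁺) ≈ -1.7). Neutral; leaves from a protonated alcohol (R–OH₂⁺).
(In practice (CH₃)₂CH–OH₂⁺ is made from (CH₃)₂CH–OH by protonation with strong acid, converting the leaving group from hydroxide to neutral water.)

(CH₃)₂CH–OH₂⁺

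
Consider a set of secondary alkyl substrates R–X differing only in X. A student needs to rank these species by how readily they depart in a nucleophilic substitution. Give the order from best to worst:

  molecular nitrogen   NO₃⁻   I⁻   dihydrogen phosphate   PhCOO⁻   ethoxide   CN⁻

molecular nitrogen > I⁻ > NO₃⁻ > dihydrogen phosphate > PhCOO⁻ > CN⁻ > ethoxide

molecular nitrogen: no meaningful conjugate acid; N₂ departs as an exceptionally stable neutral molecule
I⁻: pKₐ(HI) ≈ -10 — large, highly polarisable; very weak base
NO₃⁻: pKₐ(HNO₃) ≈ -1.3 — resonance-delocalised over three oxygens
dihydrogen phosphate: pKₐ(H₃PO₄) ≈ 2.1 — moderate base; biological leaving group after further activation
PhCOO⁻: pKₐ(C₆H₅COOH) ≈ 4.2 — aryl carboxylate
CN⁻: pKₐ(HCN) ≈ 9.2
ethoxide: pKₐ(CH₃CH₂OH) ≈ 16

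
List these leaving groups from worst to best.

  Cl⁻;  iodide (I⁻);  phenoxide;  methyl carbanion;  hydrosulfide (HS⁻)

methyl carbanion < phenoxide < hydrosulfide (HS⁻) < Cl⁻ < iodide (I⁻)

Leaving-group ability tracks the stability of the departed species; conjugate-acid pKₐ is the usual yardstick (lower pKₐ → better LG).
iodide (I⁻): pKₐ(HI) ≈ -10
Cl⁻: pKₐ(HCl) ≈ -7
hydrosulfide (HS⁻): pKₐ(H₂S) ≈ 7
phenoxide: pKₐ(C₆H₅OH (phenol)) ≈ 10
methyl carbanion: pKₐ(CH₄) ≈ 48
Listed from poorest to best leaving group as asked.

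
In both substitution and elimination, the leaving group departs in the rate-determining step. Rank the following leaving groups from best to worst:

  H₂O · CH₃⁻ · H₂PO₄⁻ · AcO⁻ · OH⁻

The more stable X⁻ (or X) is on its own — i.e. the weaker a base it is — the better a leaving group it makes.
H₂O: pKₐ(H₃O⁺) ≈ -1.7
H₂PO₄⁻: pKₐ(H₃PO₄) ≈ 2.1
AcO⁻: pKₐ(CH₃COOH) ≈ 4.8
OH⁻: pKₐ(H₂O) ≈ 15.7
CH₃⁻: pKₐ(CH₄) ≈ 48

H₂O > H₂PO₄⁻ > AcO⁻ > OH⁻ > CH₃⁻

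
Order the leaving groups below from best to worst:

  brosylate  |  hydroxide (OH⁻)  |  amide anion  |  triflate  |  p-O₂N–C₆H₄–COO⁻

triflate > brosylate > p-O₂N–C₆H₄–COO⁻ > hydroxide (OH⁻) > amide anion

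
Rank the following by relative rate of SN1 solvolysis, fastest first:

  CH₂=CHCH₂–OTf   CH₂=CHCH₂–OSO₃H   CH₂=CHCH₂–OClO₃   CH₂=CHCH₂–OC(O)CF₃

Identical carbon frameworks mean the comparison reduces to leaving-group quality.
A good leaving group is a weak base: the lower the pKₐ of its conjugate acid, the more readily it departs.
CH₂=CHCH₂–OTf loses OTf⁻: pKₐ(CF₃SO₃H (triflic acid)) ≈ -14
CH₂=CHCH₂–OClO₃ loses ClO₄⁻: pKₐ(HClO₄) ≈ -10
CH₂=CHCH₂–OSO₃H loses HSO₄⁻: pKₐ(H₂SO₄) ≈ -3
CH₂=CHCH₂–OC(O)CF₃ loses CF₃COO⁻: pKₐ(CF₃COOH) ≈ 0.2

CH₂=CHCH₂–OTf > CH₂=CHCH₂–OClO₃ > CH₂=CHCH₂–OSO₃H > CH₂=CHCH₂–OC(O)CF₃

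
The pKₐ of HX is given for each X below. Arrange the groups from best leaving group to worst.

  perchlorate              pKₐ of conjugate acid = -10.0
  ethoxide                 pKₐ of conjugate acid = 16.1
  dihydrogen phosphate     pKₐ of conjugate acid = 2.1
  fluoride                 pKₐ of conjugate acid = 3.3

perchlorate > dihydrogen phosphate > fluoride > ethoxide

Lower conjugate-acid pKₐ ⇒ weaker base ⇒ better leaving group.
Sorting by the given values: perchlorate (-10.0), dihydrogen phosphate (2.1), fluoride (3.3), ethoxide (16.1).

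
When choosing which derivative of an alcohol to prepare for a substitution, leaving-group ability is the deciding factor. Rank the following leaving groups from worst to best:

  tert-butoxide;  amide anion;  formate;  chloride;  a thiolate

amide anion < tert-butoxide < a thiolate < formate < chloride

A good leaving group is a weak base: the lower the pKₐ of its conjugate acid, the more readily it departs.
chloride: pKₐ(HCl) ≈ -7
formate: pKₐ(HCOOH) ≈ 3.8
a thiolate: pKₐ(RSH (a thiol)) ≈ 10.5
tert-butoxide: pKₐ(t-BuOH) ≈ 18
amide anion: pKₐ(NH₃) ≈ 38
The question asks for worst first, so the sequence is read in increasing leaving-group ability.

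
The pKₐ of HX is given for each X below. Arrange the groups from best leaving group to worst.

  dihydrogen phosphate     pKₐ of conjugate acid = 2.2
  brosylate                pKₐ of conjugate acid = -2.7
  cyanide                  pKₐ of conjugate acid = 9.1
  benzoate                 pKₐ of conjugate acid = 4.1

brosylate > dihydrogen phosphate > benzoate > cyanide

Lower conjugate-acid pKₐ ⇒ weaker base ⇒ better leaving group.
Sorting by the given values: brosylate (-2.7), dihydrogen phosphate (2.2), benzoate (4.1), cyanide (9.1).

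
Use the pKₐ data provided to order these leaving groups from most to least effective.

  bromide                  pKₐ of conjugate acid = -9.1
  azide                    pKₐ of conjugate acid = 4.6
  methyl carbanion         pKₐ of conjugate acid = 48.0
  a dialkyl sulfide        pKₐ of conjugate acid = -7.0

Lower conjugate-acid pKₐ ⇒ weaker base ⇒ better leaving group.
Sorting by the given values: bromide (-9.1), a dialkyl sulfide (-7.0), azide (4.6), methyl carbanion (48.0).

bromide > a dialkyl sulfide > azide > methyl carbanion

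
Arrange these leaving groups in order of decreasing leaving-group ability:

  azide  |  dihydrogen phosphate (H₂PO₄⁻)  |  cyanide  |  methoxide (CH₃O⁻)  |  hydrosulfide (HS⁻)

dihydrogen phosphate (H₂PO₄⁻) > azide > hydrosulfide (HS⁻) > cyanide > methoxide (CH₃O⁻)

dihydrogen phosphate (H₂PO₄⁻): pKₐ(H₃PO₄) ≈ 2.1
azide: pKₐ(HN₃) ≈ 4.7
hydrosulfide (HS⁻): pKₐ(H₂S) ≈ 7
cyanide: pKₐ(HCN) ≈ 9.2
methoxide (CH₃O⁻): pKₐ(CH₃OH) ≈ 15.5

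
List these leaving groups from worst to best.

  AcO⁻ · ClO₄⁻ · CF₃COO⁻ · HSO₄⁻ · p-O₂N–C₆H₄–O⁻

p-O₂N–C₆H₄–O⁻ < AcO⁻ < CF₃COO⁻ < HSO₄⁻ < ClO₄⁻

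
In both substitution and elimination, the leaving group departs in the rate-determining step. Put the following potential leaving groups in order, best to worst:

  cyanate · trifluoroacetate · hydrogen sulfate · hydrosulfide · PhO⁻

hydrogen sulfate > trifluoroacetate > cyanate > hydrosulfide > PhO⁻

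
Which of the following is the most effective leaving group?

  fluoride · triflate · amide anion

triflate: pKₐ(CF₃SO₃H (triflic acid)) ≈ -14
fluoride: pKₐ(HF) ≈ 3.2
amide anion: pKₐ(NH₃) ≈ 38

triflate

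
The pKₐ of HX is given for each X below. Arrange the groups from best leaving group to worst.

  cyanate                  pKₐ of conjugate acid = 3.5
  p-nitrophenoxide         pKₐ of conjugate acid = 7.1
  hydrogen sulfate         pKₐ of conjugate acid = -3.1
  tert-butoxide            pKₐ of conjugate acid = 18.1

Lower conjugate-acid pKₐ ⇒ weaker base ⇒ better leaving group.
Sorting by the given values: hydrogen sulfate (-3.1), cyanate (3.5), p-nitrophenoxide (7.1), tert-butoxide (18.1).

hydrogen sulfate > cyanate > p-nitrophenoxide > tert-butoxide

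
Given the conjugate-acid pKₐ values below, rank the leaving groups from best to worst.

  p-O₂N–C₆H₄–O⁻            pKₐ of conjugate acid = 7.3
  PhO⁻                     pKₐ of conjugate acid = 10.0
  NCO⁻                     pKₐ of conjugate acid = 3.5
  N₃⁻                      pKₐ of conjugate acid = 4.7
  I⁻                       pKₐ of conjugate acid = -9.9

I⁻ > NCO⁻ > N₃⁻ > p-O₂N–C₆H₄–O⁻ > PhO⁻

Lower conjugate-acid pKₐ ⇒ weaker base ⇒ better leaving group.
Sorting by the given values: I⁻ (-9.9), NCO⁻ (3.5), N₃⁻ (4.7), p-O₂N–C₆H₄–O⁻ (7.3), PhO⁻ (10.0).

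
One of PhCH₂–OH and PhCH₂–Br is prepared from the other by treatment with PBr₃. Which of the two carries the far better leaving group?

PhCH₂–Br

From PhCH₂–OH the departing group would be OH⁻ (pKₐ(H₂O) ≈ 15.7). Strong base; essentially never leaves without prior activation.
From PhCH₂–Br the leaving group is Br⁻ (pKₐ(HBr) ≈ -9). Weak base; good leaving group.
Treatment with PBr₃ works by replacing the hydroxyl with bromide, making PhCH₂–Br enormously more reactive.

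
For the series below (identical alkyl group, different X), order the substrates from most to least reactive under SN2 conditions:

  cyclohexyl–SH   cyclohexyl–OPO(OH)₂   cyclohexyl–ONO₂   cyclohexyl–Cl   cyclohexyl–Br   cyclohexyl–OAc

cyclohexyl–Br > cyclohexyl–Cl > cyclohexyl–ONO₂ > cyclohexyl–OPO(OH)₂ > cyclohexyl–OAc > cyclohexyl–SH

The skeletons are identical, so relative rate is governed entirely by leaving-group ability.
Rank by basicity of the departing species: weakest base leaves most easily.
cyclohexyl–Br loses Br⁻: pKₐ(HBr) ≈ -9
cyclohexyl–Cl loses Cl⁻: pKₐ(HCl) ≈ -7
cyclohexyl–ONO₂ loses NO₃⁻: pKₐ(HNO₃) ≈ -1.3
cyclohexyl–OPO(OH)₂ loses H₂PO₄⁻: pKₐ(H₃PO₄) ≈ 2.1
cyclohexyl–OAc loses AcO⁻: pKₐ(CH₃COOH) ≈ 4.8
cyclohexyl–SH loses HS⁻: pKₐ(H₂S) ≈ 7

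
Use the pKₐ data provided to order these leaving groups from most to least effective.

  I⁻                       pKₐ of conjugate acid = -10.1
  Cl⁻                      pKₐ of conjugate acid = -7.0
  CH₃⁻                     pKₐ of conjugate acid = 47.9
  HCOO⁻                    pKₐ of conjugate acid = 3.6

Lower conjugate-acid pKₐ ⇒ weaker base ⇒ better leaving group.
Sorting by the given values: I⁻ (-10.1), Cl⁻ (-7.0), HCOO⁻ (3.6), CH₃⁻ (47.9).

I⁻ > Cl⁻ > HCOO⁻ > CH₃⁻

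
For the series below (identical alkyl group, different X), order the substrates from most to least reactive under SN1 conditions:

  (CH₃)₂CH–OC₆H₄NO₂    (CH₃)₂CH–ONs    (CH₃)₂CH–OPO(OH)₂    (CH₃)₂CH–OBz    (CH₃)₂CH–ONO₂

(CH₃)₂CH–ONs > (CH₃)₂CH–ONO₂ > (CH₃)₂CH–OPO(OH)₂ > (CH₃)₂CH–OBz > (CH₃)₂CH–OC₆H₄NO₂

Same R in every case — rank the leaving groups.
Leaving-group ability tracks the stability of the departed species; conjugate-acid pKₐ is the usual yardstick (lower pKₐ → better LG).
(CH₃)₂CH–ONs loses ONs⁻: pKₐ(p-O₂NC₆H₄SO₃H) ≈ -3.5
(CH₃)₂CH–ONO₂ loses NO₃⁻: pKₐ(HNO₃) ≈ -1.3
(CH₃)₂CH–OPO(OH)₂ loses H₂PO₄⁻: pKₐ(H₃PO₄) ≈ 2.1
(CH₃)₂CH–OBz loses PhCOO⁻: pKₐ(C₆H₅COOH) ≈ 4.2
(CH₃)₂CH–OC₆H₄NO₂ loses p-O₂N–C₆H₄–O⁻: pKₐ(p-nitrophenol) ≈ 7.2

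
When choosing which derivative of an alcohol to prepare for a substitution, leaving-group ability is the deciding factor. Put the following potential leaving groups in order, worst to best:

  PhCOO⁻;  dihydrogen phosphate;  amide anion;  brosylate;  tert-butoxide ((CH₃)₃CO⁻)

brosylate: pKₐ(p-BrC₆H₄SO₃H) ≈ -2.8 — arenesulfonate with a p-bromo substituent
dihydrogen phosphate: pKₐ(H₃PO₄) ≈ 2.1 — moderate base; biological leaving group after further activation
PhCOO⁻: pKₐ(C₆H₅COOH) ≈ 4.2 — aryl carboxylate
tert-butoxide ((CH₃)₃CO⁻): pKₐ(t-BuOH) ≈ 18 — bulky, strongly basic alkoxide
amide anion: pKₐ(NH₃) ≈ 38 — extremely strong base; never a leaving group
Reversing gives the worst-to-best order requested.

amide anion < tert-butoxide ((CH₃)₃CO⁻) < PhCOO⁻ < dihydrogen phosphate < brosylate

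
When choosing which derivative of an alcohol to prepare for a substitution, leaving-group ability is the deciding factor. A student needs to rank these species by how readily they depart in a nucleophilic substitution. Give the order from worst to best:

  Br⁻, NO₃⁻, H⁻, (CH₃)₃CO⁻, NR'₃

Rank by basicity of the departing species: weakest base leaves most easily.
Br⁻: pKₐ(HBr) ≈ -9
NO₃⁻: pKₐ(HNO₃) ≈ -1.3
NR'₃: pKₐ(R'₃NH⁺) ≈ 10.7
(CH₃)₃CO⁻: pKₐ(t-BuOH) ≈ 18 — bulky, strongly basic alkoxide
H⁻: pKₐ(H₂) ≈ 36 — extremely strong base; leaves only in special hydride-transfer contexts
Reversing gives the worst-to-best order requested.

H⁻ < (CH₃)₃CO⁻ < NR'₃ < NO₃⁻ < Br⁻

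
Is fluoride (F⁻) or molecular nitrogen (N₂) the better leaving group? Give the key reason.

molecular nitrogen (N₂)

molecular nitrogen (N₂) is the better leaving group.
N₂ is the ultimate leaving group — it departs as an exceptionally stable neutral molecule, whereas fluoride (F⁻) (pKₐ(HF) ≈ 3.2) is far more basic.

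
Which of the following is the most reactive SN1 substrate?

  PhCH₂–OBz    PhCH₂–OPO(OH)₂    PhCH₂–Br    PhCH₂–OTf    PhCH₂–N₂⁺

The skeletons are identical, so relative rate is governed entirely by leaving-group ability.
Rank by basicity of the departing species: weakest base leaves most easily.
PhCH₂–N₂⁺ loses N₂: no meaningful conjugate acid; N₂ departs as an exceptionally stable neutral molecule
PhCH₂–OTf loses OTf⁻: pKₐ(CF₃SO₃H (triflic acid)) ≈ -14
PhCH₂–Br loses Br⁻: pKₐ(HBr) ≈ -9
PhCH₂–OPO(OH)₂ loses H₂PO₄⁻: pKₐ(H₃PO₄) ≈ 2.1
PhCH₂–OBz loses PhCOO⁻: pKₐ(C₆H₅COOH) ≈ 4.2

PhCH₂–N₂⁺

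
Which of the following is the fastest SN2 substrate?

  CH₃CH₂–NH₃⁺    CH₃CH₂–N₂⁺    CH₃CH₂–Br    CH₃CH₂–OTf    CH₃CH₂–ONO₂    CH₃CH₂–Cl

CH₃CH₂–N₂⁺

The skeletons are identical, so relative rate is governed entirely by leaving-group ability.
A good leaving group is a weak base: the lower the pKₐ of its conjugate acid, the more readily it departs.
CH₃CH₂–N₂⁺ loses N₂: no meaningful conjugate acid; N₂ departs as an exceptionally stable neutral molecule
CH₃CH₂–OTf loses OTf⁻: pKₐ(CF₃SO₃H (triflic acid)) ≈ -14
CH₃CH₂–Br loses Br⁻: pKₐ(HBr) ≈ -9
CH₃CH₂–Cl loses Cl⁻: pKₐ(HCl) ≈ -7
CH₃CH₂–ONO₂ loses NO₃⁻: pKₐ(HNO₃) ≈ -1.3
CH₃CH₂–NH₃⁺ loses NH₃: pKₐ(NH₄⁺) ≈ 9.2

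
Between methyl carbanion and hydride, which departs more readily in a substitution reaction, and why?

hydride is the better leaving group.
pKₐ(H₂) ≈ 36 versus pKₐ(CH₄) ≈ 48: hydride is the much weaker base.
Extremely strong base; leaves only in special hydride-transfer contexts.

hydride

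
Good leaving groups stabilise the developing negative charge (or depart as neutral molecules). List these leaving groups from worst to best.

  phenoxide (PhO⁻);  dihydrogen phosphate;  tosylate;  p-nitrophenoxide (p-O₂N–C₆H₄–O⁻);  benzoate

phenoxide (PhO⁻) < p-nitrophenoxide (p-O₂N–C₆H₄–O⁻) < benzoate < dihydrogen phosphate < tosylate

Rank by basicity of the departing species: weakest base leaves most easily.
tosylate: pKₐ(p-CH₃C₆H₄SO₃H (TsOH)) ≈ -2.8 — resonance-delocalised arenesulfonate
dihydrogen phosphate: pKₐ(H₃PO₄) ≈ 2.1 — moderate base; biological leaving group after further activation
benzoate: pKₐ(C₆H₅COOH) ≈ 4.2
p-nitrophenoxide (p-O₂N–C₆H₄–O⁻): pKₐ(p-nitrophenol) ≈ 7.2 — nitro group delocalises the charge; the classic chromogenic LG
phenoxide (PhO⁻): pKₐ(C₆H₅OH (phenol)) ≈ 10 — resonance into the ring helps, but still a poor LG
Listed from poorest to best leaving group as asked.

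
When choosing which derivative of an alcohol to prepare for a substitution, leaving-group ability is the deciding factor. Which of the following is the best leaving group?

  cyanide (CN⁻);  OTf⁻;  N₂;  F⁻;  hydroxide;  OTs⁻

N₂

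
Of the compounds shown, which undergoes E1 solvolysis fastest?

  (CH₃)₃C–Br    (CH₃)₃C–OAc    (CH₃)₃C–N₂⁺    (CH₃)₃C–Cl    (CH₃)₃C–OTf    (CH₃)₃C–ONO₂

The skeletons are identical, so relative rate is governed entirely by leaving-group ability.
The more stable X⁻ (or X) is on its own — i.e. the weaker a base it is — the better a leaving group it makes.
(CH₃)₃C–N₂⁺ loses N₂: no meaningful conjugate acid; N₂ departs as an exceptionally stable neutral molecule
(CH₃)₃C–OTf loses OTf⁻: pKₐ(CF₃SO₃H (triflic acid)) ≈ -14
(CH₃)₃C–Br loses Br⁻: pKₐ(HBr) ≈ -9
(CH₃)₃C–Cl loses Cl⁻: pKₐ(HCl) ≈ -7
(CH₃)₃C–ONO₂ loses NO₃⁻: pKₐ(HNO₃) ≈ -1.3
(CH₃)₃C–OAc loses AcO⁻: pKₐ(CH₃COOH) ≈ 4.8

(CH₃)₃C–N₂⁺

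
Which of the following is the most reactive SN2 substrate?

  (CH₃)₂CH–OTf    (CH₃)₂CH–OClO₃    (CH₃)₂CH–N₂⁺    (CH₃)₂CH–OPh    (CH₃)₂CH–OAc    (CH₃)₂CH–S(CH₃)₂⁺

(CH₃)₂CH–N₂⁺

Same R in every case — rank the leaving groups.
Leaving-group ability tracks the stability of the departed species; conjugate-acid pKₐ is the usual yardstick (lower pKₐ → better LG).
(CH₃)₂CH–N₂⁺ loses N₂: no meaningful conjugate acid; N₂ departs as an exceptionally stable neutral molecule
(CH₃)₂CH–OTf loses OTf⁻: pKₐ(CF₃SO₃H (triflic acid)) ≈ -14
(CH₃)₂CH–OClO₃ loses ClO₄⁻: pKₐ(HClO₄) ≈ -10
(CH₃)₂CH–S(CH₃)₂⁺ loses SR'₂: pKₐ(R'₂SH⁺) ≈ -7
(CH₃)₂CH–OAc loses AcO⁻: pKₐ(CH₃COOH) ≈ 4.8
(CH₃)₂CH–OPh loses PhO⁻: pKₐ(C₆H₅OH (phenol)) ≈ 10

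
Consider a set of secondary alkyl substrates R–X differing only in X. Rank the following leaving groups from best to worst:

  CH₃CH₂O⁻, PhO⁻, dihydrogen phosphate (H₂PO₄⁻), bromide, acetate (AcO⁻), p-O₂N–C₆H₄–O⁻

bromide: pKₐ(HBr) ≈ -9
dihydrogen phosphate (H₂PO₄⁻): pKₐ(H₃PO₄) ≈ 2.1 — moderate base; biological leaving group after further activation
acetate (AcO⁻): pKₐ(CH₃COOH) ≈ 4.8
p-O₂N–C₆H₄–O⁻: pKₐ(p-nitrophenol) ≈ 7.2
PhO⁻: pKₐ(C₆H₅OH (phenol)) ≈ 10 — resonance into the ring helps, but still a poor LG
CH₃CH₂O⁻: pKₐ(CH₃CH₂OH) ≈ 16 — strong base; alkoxides do not leave unassisted

bromide > dihydrogen phosphate (H₂PO₄⁻) > acetate (AcO⁻) > p-O₂N–C₆H₄–O⁻ > PhO⁻ > CH₃CH₂O⁻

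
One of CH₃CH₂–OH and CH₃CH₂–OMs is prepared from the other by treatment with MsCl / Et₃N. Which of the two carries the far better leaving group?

CH₃CH₂–OMs

From CH₃CH₂–OH the departing group would be OH⁻ (pKₐ(H₂O) ≈ 15.7). Strong base; essentially never leaves without prior activation.
From CH₃CH₂–OMs the leaving group is OMs⁻ (pKₐ(CH₃SO₃H (MsOH)) ≈ -1.9). Resonance-delocalised alkanesulfonate.
Treatment with MsCl / Et₃N works by converting the hydroxyl into a mesylate, making CH₃CH₂–OMs enormously more reactive.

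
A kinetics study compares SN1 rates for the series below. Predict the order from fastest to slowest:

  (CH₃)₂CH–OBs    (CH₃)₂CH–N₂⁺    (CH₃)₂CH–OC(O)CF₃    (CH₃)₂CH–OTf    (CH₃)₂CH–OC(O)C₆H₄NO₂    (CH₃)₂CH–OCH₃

(CH₃)₂CH–N₂⁺ > (CH₃)₂CH–OTf > (CH₃)₂CH–OBs > (CH₃)₂CH–OC(O)CF₃ > (CH₃)₂CH–OC(O)C₆H₄NO₂ > (CH₃)₂CH–OCH₃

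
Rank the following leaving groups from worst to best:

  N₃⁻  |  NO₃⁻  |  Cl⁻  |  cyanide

The more stable X⁻ (or X) is on its own — i.e. the weaker a base it is — the better a leaving group it makes.
Cl⁻: pKₐ(HCl) ≈ -7 — moderately weak base
NO₃⁻: pKₐ(HNO₃) ≈ -1.3
N₃⁻: pKₐ(HN₃) ≈ 4.7
cyanide: pKₐ(HCN) ≈ 9.2 — sp carbon stabilises the charge somewhat, but still a poor LG
Listed from poorest to best leaving group as asked.

cyanide < N₃⁻ < NO₃⁻ < Cl⁻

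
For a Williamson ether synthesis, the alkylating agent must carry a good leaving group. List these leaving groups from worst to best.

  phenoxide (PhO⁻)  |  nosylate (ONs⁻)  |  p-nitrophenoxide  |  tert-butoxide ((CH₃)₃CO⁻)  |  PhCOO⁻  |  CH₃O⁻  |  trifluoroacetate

A good leaving group is a weak base: the lower the pKₐ of its conjugate acid, the more readily it departs.
nosylate (ONs⁻): pKₐ(p-O₂NC₆H₄SO₃H) ≈ -3.5
trifluoroacetate: pKₐ(CF₃COOH) ≈ 0.2
PhCOO⁻: pKₐ(C₆H₅COOH) ≈ 4.2
p-nitrophenoxide: pKₐ(p-nitrophenol) ≈ 7.2
phenoxide (PhO⁻): pKₐ(C₆H₅OH (phenol)) ≈ 10
CH₃O⁻: pKₐ(CH₃OH) ≈ 15.5
tert-butoxide ((CH₃)₃CO⁻): pKₐ(t-BuOH) ≈ 18
Listed from poorest to best leaving group as asked.

tert-butoxide ((CH₃)₃CO⁻) < CH₃O⁻ < phenoxide (PhO⁻) < p-nitrophenoxide < PhCOO⁻ < trifluoroacetate < nosylate (ONs⁻)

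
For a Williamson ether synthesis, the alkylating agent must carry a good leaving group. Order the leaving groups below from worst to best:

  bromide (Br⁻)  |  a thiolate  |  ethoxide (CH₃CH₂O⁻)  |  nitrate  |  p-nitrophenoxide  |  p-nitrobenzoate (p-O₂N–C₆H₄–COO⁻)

bromide (Br⁻): pKₐ(HBr) ≈ -9
nitrate: pKₐ(HNO₃) ≈ -1.3
p-nitrobenzoate (p-O₂N–C₆H₄–COO⁻): pKₐ(p-nitrobenzoic acid) ≈ 3.4
p-nitrophenoxide: pKₐ(p-nitrophenol) ≈ 7.2
a thiolate: pKₐ(RSH (a thiol)) ≈ 10.5
ethoxide (CH₃CH₂O⁻): pKₐ(CH₃CH₂OH) ≈ 16
Listed from poorest to best leaving group as asked.

ethoxide (CH₃CH₂O⁻) < a thiolate < p-nitrophenoxide < p-nitrobenzoate (p-O₂N–C₆H₄–COO⁻) < nitrate < bromide (Br⁻)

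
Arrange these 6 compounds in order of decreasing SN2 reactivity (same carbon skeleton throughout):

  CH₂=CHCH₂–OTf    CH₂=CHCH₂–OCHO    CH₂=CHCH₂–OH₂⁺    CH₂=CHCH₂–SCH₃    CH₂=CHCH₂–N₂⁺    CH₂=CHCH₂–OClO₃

The skeletons are identical, so relative rate is governed entirely by leaving-group ability.
Leaving-group ability tracks the stability of the departed species; conjugate-acid pKₐ is the usual yardstick (lower pKₐ → better LG).
CH₂=CHCH₂–N₂⁺ loses N₂: no meaningful conjugate acid; N₂ departs as an exceptionally stable neutral molecule
CH₂=CHCH₂–OTf loses OTf⁻: pKₐ(CF₃SO₃H (triflic acid)) ≈ -14
CH₂=CHCH₂–OClO₃ loses ClO₄⁻: pKₐ(HClO₄) ≈ -10
CH₂=CHCH₂–OH₂⁺ loses H₂O: pKₐ(H₃O⁺) ≈ -1.7
CH₂=CHCH₂–OCHO loses HCOO⁻: pKₐ(HCOOH) ≈ 3.8
CH₂=CHCH₂–SCH₃ loses RS⁻: pKₐ(RSH (a thiol)) ≈ 10.5

CH₂=CHCH₂–N₂⁺ > CH₂=CHCH₂–OTf > CH₂=CHCH₂–OClO₃ > CH₂=CHCH₂–OH₂⁺ > CH₂=CHCH₂–OCHO > CH₂=CHCH₂–SCH₃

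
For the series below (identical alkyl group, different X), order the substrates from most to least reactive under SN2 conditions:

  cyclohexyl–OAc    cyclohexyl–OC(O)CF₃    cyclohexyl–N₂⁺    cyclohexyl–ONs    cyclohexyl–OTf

With the same alkyl group throughout, only the leaving group differentiates the rates.
Leaving-group ability tracks the stability of the departed species; conjugate-acid pKₐ is the usual yardstick (lower pKₐ → better LG).
cyclohexyl–N₂⁺ loses N₂: no meaningful conjugate acid; N₂ departs as an exceptionally stable neutral molecule
cyclohexyl–OTf loses OTf⁻: pKₐ(CF₃SO₃H (triflic acid)) ≈ -14
cyclohexyl–ONs loses ONs⁻: pKₐ(p-O₂NC₆H₄SO₃H) ≈ -3.5
cyclohexyl–OC(O)CF₃ loses CF₃COO⁻: pKₐ(CF₃COOH) ≈ 0.2
cyclohexyl–OAc loses AcO⁻: pKₐ(CH₃COOH) ≈ 4.8

cyclohexyl–N₂⁺ > cyclohexyl–OTf > cyclohexyl–ONs > cyclohexyl–OC(O)CF₃ > cyclohexyl–OAc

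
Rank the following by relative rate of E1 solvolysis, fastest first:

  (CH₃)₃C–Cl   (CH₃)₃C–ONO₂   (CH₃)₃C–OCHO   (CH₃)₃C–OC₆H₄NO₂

(CH₃)₃C–Cl > (CH₃)₃C–ONO₂ > (CH₃)₃C–OCHO > (CH₃)₃C–OC₆H₄NO₂

Same R in every case — rank the leaving groups.
A good leaving group is a weak base: the lower the pKₐ of its conjugate acid, the more readily it departs.
(CH₃)₃C–Cl loses Cl⁻: pKₐ(HCl) ≈ -7
(CH₃)₃C–ONO₂ loses NO₃⁻: pKₐ(HNO₃) ≈ -1.3
(CH₃)₃C–OCHO loses HCOO⁻: pKₐ(HCOOH) ≈ 3.8
(CH₃)₃C–OC₆H₄NO₂ loses p-O₂N–C₆H₄–O⁻: pKₐ(p-nitrophenol) ≈ 7.2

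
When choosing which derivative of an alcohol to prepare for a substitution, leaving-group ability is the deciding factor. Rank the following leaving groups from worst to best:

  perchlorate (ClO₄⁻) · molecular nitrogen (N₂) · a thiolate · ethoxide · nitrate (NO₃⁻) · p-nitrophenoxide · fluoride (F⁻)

ethoxide < a thiolate < p-nitrophenoxide < fluoride (F⁻) < nitrate (NO₃⁻) < perchlorate (ClO₄⁻) < molecular nitrogen (N₂)

The more stable X⁻ (or X) is on its own — i.e. the weaker a base it is — the better a leaving group it makes.
molecular nitrogen (N₂): no meaningful conjugate acid; N₂ departs as an exceptionally stable neutral molecule
perchlorate (ClO₄⁻): pKₐ(HClO₄) ≈ -10
nitrate (NO₃⁻): pKₐ(HNO₃) ≈ -1.3
fluoride (F⁻): pKₐ(HF) ≈ 3.2
p-nitrophenoxide: pKₐ(p-nitrophenol) ≈ 7.2
a thiolate: pKₐ(RSH (a thiol)) ≈ 10.5
ethoxide: pKₐ(CH₃CH₂OH) ≈ 16
The question asks for worst first, so the sequence is read in increasing leaving-group ability.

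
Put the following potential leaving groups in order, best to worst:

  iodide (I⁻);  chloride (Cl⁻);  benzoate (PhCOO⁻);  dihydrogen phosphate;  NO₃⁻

iodide (I⁻) > chloride (Cl⁻) > NO₃⁻ > dihydrogen phosphate > benzoate (PhCOO⁻)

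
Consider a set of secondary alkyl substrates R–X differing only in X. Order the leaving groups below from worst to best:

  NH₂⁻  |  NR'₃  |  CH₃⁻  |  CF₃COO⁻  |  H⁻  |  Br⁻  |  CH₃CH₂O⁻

Leaving-group ability tracks the stability of the departed species; conjugate-acid pKₐ is the usual yardstick (lower pKₐ → better LG).
Br⁻: pKₐ(HBr) ≈ -9
CF₃COO⁻: pKₐ(CF₃COOH) ≈ 0.2
NR'₃: pKₐ(R'₃NH⁺) ≈ 10.7 — neutral but still a fairly strong base; Hofmann-elimination LG
CH₃CH₂O⁻: pKₐ(CH₃CH₂OH) ≈ 16 — strong base; alkoxides do not leave unassisted
H⁻: pKₐ(H₂) ≈ 36 — extremely strong base; leaves only in special hydride-transfer contexts
NH₂⁻: pKₐ(NH₃) ≈ 38 — extremely strong base; never a leaving group
CH₃⁻: pKₐ(CH₄) ≈ 48
Reversing gives the worst-to-best order requested.

CH₃⁻ < NH₂⁻ < H⁻ < CH₃CH₂O⁻ < NR'₃ < CF₃COO⁻ < Br⁻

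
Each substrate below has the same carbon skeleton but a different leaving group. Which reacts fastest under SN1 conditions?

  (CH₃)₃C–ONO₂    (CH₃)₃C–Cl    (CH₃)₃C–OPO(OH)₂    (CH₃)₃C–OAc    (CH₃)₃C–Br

Same R in every case — rank the leaving groups.
The more stable X⁻ (or X) is on its own — i.e. the weaker a base it is — the better a leaving group it makes.
(CH₃)₃C–Br loses Br⁻: pKₐ(HBr) ≈ -9
(CH₃)₃C–Cl loses Cl⁻: pKₐ(HCl) ≈ -7
(CH₃)₃C–ONO₂ loses NO₃⁻: pKₐ(HNO₃) ≈ -1.3
(CH₃)₃C–OPO(OH)₂ loses H₂PO₄⁻: pKₐ(H₃PO₄) ≈ 2.1
(CH₃)₃C–OAc loses AcO⁻: pKₐ(CH₃COOH) ≈ 4.8

(CH₃)₃C–Br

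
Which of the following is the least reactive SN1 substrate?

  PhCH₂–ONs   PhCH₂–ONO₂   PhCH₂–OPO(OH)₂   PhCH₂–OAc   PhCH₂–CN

PhCH₂–CN

With the same alkyl group throughout, only the leaving group differentiates the rates.
Leaving-group ability tracks the stability of the departed species; conjugate-acid pKₐ is the usual yardstick (lower pKₐ → better LG).
PhCH₂–ONs loses ONs⁻: pKₐ(p-O₂NC₆H₄SO₃H) ≈ -3.5
PhCH₂–ONO₂ loses NO₃⁻: pKₐ(HNO₃) ≈ -1.3
PhCH₂–OPO(OH)₂ loses H₂PO₄⁻: pKₐ(H₃PO₄) ≈ 2.1
PhCH₂–OAc loses AcO⁻: pKₐ(CH₃COOH) ≈ 4.8
PhCH₂–CN loses CN⁻: pKₐ(HCN) ≈ 9.2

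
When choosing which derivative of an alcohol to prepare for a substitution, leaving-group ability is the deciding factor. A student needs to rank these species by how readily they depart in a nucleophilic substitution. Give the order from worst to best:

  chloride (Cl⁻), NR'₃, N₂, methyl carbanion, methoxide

Leaving-group ability tracks the stability of the departed species; conjugate-acid pKₐ is the usual yardstick (lower pKₐ → better LG).
N₂: no meaningful conjugate acid; N₂ departs as an exceptionally stable neutral molecule
chloride (Cl⁻): pKₐ(HCl) ≈ -7
NR'₃: pKₐ(R'₃NH⁺) ≈ 10.7
methoxide: pKₐ(CH₃OH) ≈ 15.5
methyl carbanion: pKₐ(CH₄) ≈ 48
Listed from poorest to best leaving group as asked.

methyl carbanion < methoxide < NR'₃ < chloride (Cl⁻) < N₂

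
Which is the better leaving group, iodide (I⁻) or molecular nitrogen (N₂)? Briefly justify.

molecular nitrogen (N₂)

molecular nitrogen (N₂) is the better leaving group.
N₂ is the ultimate leaving group — it departs as an exceptionally stable neutral molecule, whereas iodide (I⁻) (pKₐ(HI) ≈ -10) is far more basic.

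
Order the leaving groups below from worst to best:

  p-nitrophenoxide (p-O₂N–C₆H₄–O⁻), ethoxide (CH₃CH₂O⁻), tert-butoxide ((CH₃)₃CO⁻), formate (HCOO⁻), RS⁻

Leaving-group ability tracks the stability of the departed species; conjugate-acid pKₐ is the usual yardstick (lower pKₐ → better LG).
formate (HCOO⁻): pKₐ(HCOOH) ≈ 3.8
p-nitrophenoxide (p-O₂N–C₆H₄–O⁻): pKₐ(p-nitrophenol) ≈ 7.2
RS⁻: pKₐ(RSH (a thiol)) ≈ 10.5
ethoxide (CH₃CH₂O⁻): pKₐ(CH₃CH₂OH) ≈ 16
tert-butoxide ((CH₃)₃CO⁻): pKₐ(t-BuOH) ≈ 18
Listed from poorest to best leaving group as asked.

tert-butoxide ((CH₃)₃CO⁻) < ethoxide (CH₃CH₂O⁻) < RS⁻ < p-nitrophenoxide (p-O₂N–C₆H₄–O⁻) < formate (HCOO⁻)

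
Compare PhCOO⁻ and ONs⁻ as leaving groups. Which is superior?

ONs⁻ is the better leaving group.
pKₐ(p-O₂NC₆H₄SO₃H) ≈ -3.5 versus pKₐ(C₆H₅COOH) ≈ 4.2: ONs⁻ is the much weaker base.
P-nitro group further stabilises the sulfonate.

ONs⁻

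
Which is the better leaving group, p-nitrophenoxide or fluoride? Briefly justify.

fluoride is the better leaving group.
pKₐ(HF) ≈ 3.2 versus pKₐ(p-nitrophenol) ≈ 7.2: fluoride is the much weaker base.
Small and strongly basic; the poor halide leaving group.

fluoride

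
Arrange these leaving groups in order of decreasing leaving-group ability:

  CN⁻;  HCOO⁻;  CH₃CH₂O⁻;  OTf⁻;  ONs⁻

OTf⁻ > ONs⁻ > HCOO⁻ > CN⁻ > CH₃CH₂O⁻

The more stable X⁻ (or X) is on its own — i.e. the weaker a base it is — the better a leaving group it makes.
OTf⁻: pKₐ(CF₃SO₃H (triflic acid)) ≈ -14
ONs⁻: pKₐ(p-O₂NC₆H₄SO₃H) ≈ -3.5
HCOO⁻: pKₐ(HCOOH) ≈ 3.8
CN⁻: pKₐ(HCN) ≈ 9.2
CH₃CH₂O⁻: pKₐ(CH₃CH₂OH) ≈ 16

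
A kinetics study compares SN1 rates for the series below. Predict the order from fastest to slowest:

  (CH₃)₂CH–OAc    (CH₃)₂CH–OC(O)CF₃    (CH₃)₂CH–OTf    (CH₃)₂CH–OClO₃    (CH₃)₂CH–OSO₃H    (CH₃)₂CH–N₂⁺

(CH₃)₂CH–N₂⁺ > (CH₃)₂CH–OTf > (CH₃)₂CH–OClO₃ > (CH₃)₂CH–OSO₃H > (CH₃)₂CH–OC(O)CF₃ > (CH₃)₂CH–OAc

With the same alkyl group throughout, only the leaving group differentiates the rates.
A good leaving group is a weak base: the lower the pKₐ of its conjugate acid, the more readily it departs.
(CH₃)₂CH–N₂⁺ loses N₂: no meaningful conjugate acid; N₂ departs as an exceptionally stable neutral molecule
(CH₃)₂CH–OTf loses OTf⁻: pKₐ(CF₃SO₃H (triflic acid)) ≈ -14
(CH₃)₂CH–OClO₃ loses ClO₄⁻: pKₐ(HClO₄) ≈ -10
(CH₃)₂CH–OSO₃H loses HSO₄⁻: pKₐ(H₂SO₄) ≈ -3
(CH₃)₂CH–OC(O)CF₃ loses CF₃COO⁻: pKₐ(CF₃COOH) ≈ 0.2
(CH₃)₂CH–OAc loses AcO⁻: pKₐ(CH₃COOH) ≈ 4.8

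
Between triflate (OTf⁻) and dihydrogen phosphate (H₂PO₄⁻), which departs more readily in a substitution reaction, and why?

triflate (OTf⁻) is the better leaving group.
pKₐ(CF₃SO₃H (triflic acid)) ≈ -14 versus pKₐ(H₃PO₄) ≈ 2.1: triflate (OTf⁻) is the much weaker base.
Charge spread over three oxygens and a CF₃ group; the premier leaving group in synthesis.

triflate (OTf⁻)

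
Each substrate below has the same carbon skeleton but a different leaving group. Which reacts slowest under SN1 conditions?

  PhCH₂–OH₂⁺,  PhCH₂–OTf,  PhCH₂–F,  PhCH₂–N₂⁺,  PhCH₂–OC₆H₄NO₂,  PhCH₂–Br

With the same alkyl group throughout, only the leaving group differentiates the rates.
The more stable X⁻ (or X) is on its own — i.e. the weaker a base it is — the better a leaving group it makes.
PhCH₂–N₂⁺ loses N₂: no meaningful conjugate acid; N₂ departs as an exceptionally stable neutral molecule
PhCH₂–OTf loses OTf⁻: pKₐ(CF₃SO₃H (triflic acid)) ≈ -14
PhCH₂–Br loses Br⁻: pKₐ(HBr) ≈ -9
PhCH₂–OH₂⁺ loses H₂O: pKₐ(H₃O⁺) ≈ -1.7
PhCH₂–F loses F⁻: pKₐ(HF) ≈ 3.2
PhCH₂–OC₆H₄NO₂ loses p-O₂N–C₆H₄–O⁻: pKₐ(p-nitrophenol) ≈ 7.2

PhCH₂–OC₆H₄NO₂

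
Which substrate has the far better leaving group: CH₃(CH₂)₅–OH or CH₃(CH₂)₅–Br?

From CH₃(CH₂)₅–OH the departing group would be OH⁻ (pKₐ(H₂O) ≈ 15.7). Strong base; essentially never leaves without prior activation.
From CH₃(CH₂)₅–Br the leaving group is Br⁻ (pKₐ(HBr) ≈ -9). Weak base; good leaving group.
(In practice CH₃(CH₂)₅–Br is made from CH₃(CH₂)₅–OH by treatment with PBr₃, replacing the hydroxyl with bromide.)

CH₃(CH₂)₅–Br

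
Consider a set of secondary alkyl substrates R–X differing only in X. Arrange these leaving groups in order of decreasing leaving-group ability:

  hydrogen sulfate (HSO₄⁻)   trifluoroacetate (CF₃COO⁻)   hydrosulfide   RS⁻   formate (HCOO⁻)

hydrogen sulfate (HSO₄⁻): pKₐ(H₂SO₄) ≈ -3 — conjugate base of a strong mineral acid
trifluoroacetate (CF₃COO⁻): pKₐ(CF₃COOH) ≈ 0.2
formate (HCOO⁻): pKₐ(HCOOH) ≈ 3.8
hydrosulfide: pKₐ(H₂S) ≈ 7 — larger and more polarisable than the oxygen analogue
RS⁻: pKₐ(RSH (a thiol)) ≈ 10.5 — moderately basic; rarely leaves without activation

hydrogen sulfate (HSO₄⁻) > trifluoroacetate (CF₃COO⁻) > formate (HCOO⁻) > hydrosulfide > RS⁻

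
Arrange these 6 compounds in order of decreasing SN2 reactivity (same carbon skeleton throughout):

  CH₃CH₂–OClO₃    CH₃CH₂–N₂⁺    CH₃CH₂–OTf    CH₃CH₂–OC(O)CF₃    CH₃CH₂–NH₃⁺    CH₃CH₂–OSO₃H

CH₃CH₂–N₂⁺ > CH₃CH₂–OTf > CH₃CH₂–OClO₃ > CH₃CH₂–OSO₃H > CH₃CH₂–OC(O)CF₃ > CH₃CH₂–NH₃⁺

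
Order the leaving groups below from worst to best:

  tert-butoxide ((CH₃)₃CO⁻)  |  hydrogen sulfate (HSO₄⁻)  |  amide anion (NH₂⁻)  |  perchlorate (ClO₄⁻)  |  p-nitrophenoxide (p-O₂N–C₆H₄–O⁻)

amide anion (NH₂⁻) < tert-butoxide ((CH₃)₃CO⁻) < p-nitrophenoxide (p-O₂N–C₆H₄–O⁻) < hydrogen sulfate (HSO₄⁻) < perchlorate (ClO₄⁻)

Leaving-group ability tracks the stability of the departed species; conjugate-acid pKₐ is the usual yardstick (lower pKₐ → better LG).
perchlorate (ClO₄⁻): pKₐ(HClO₄) ≈ -10 — extremely weak base; rarely used for safety reasons
hydrogen sulfate (HSO₄⁻): pKₐ(H₂SO₄) ≈ -3 — conjugate base of a strong mineral acid
p-nitrophenoxide (p-O₂N–C₆H₄–O⁻): pKₐ(p-nitrophenol) ≈ 7.2
tert-butoxide ((CH₃)₃CO⁻): pKₐ(t-BuOH) ≈ 18 — bulky, strongly basic alkoxide
amide anion (NH₂⁻): pKₐ(NH₃) ≈ 38 — extremely strong base; never a leaving group
Reversing gives the worst-to-best order requested.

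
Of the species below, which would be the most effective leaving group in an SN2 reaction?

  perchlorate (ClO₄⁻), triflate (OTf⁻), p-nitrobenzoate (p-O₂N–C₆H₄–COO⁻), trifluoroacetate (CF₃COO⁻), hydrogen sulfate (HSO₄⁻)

The more stable X⁻ (or X) is on its own — i.e. the weaker a base it is — the better a leaving group it makes.
triflate (OTf⁻): pKₐ(CF₃SO₃H (triflic acid)) ≈ -14
perchlorate (ClO₄⁻): pKₐ(HClO₄) ≈ -10
hydrogen sulfate (HSO₄⁻): pKₐ(H₂SO₄) ≈ -3
trifluoroacetate (CF₃COO⁻): pKₐ(CF₃COOH) ≈ 0.2
p-nitrobenzoate (p-O₂N–C₆H₄–COO⁻): pKₐ(p-nitrobenzoic acid) ≈ 3.4

triflate (OTf⁻)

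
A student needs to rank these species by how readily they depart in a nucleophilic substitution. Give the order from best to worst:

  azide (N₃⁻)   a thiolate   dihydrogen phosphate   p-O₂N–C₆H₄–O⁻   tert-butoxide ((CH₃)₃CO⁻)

dihydrogen phosphate > azide (N₃⁻) > p-O₂N–C₆H₄–O⁻ > a thiolate > tert-butoxide ((CH₃)₃CO⁻)

Rank by basicity of the departing species: weakest base leaves most easily.
dihydrogen phosphate: pKₐ(H₃PO₄) ≈ 2.1 — moderate base; biological leaving group after further activation
azide (N₃⁻): pKₐ(HN₃) ≈ 4.7
p-O₂N–C₆H₄–O⁻: pKₐ(p-nitrophenol) ≈ 7.2 — nitro group delocalises the charge; the classic chromogenic LG
a thiolate: pKₐ(RSH (a thiol)) ≈ 10.5 — moderately basic; rarely leaves without activation
tert-butoxide ((CH₃)₃CO⁻): pKₐ(t-BuOH) ≈ 18 — bulky, strongly basic alkoxide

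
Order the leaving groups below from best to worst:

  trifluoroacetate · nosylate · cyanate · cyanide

nosylate > trifluoroacetate > cyanate > cyanide

Rank by basicity of the departing species: weakest base leaves most easily.
nosylate: pKₐ(p-O₂NC₆H₄SO₃H) ≈ -3.5 — p-nitro group further stabilises the sulfonate
trifluoroacetate: pKₐ(CF₃COOH) ≈ 0.2 — strongly electron-withdrawing CF₃ stabilises the carboxylate
cyanate: pKₐ(HOCN) ≈ 3.5 — resonance between N and O
cyanide: pKₐ(HCN) ≈ 9.2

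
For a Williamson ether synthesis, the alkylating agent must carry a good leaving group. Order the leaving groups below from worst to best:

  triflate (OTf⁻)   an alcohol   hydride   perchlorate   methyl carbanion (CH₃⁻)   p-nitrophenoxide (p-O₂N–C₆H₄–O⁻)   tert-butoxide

methyl carbanion (CH₃⁻) < hydride < tert-butoxide < p-nitrophenoxide (p-O₂N–C₆H₄–O⁻) < an alcohol < perchlorate < triflate (OTf⁻)

triflate (OTf⁻): pKₐ(CF₃SO₃H (triflic acid)) ≈ -14
perchlorate: pKₐ(HClO₄) ≈ -10
an alcohol: pKₐ(R'OH₂⁺) ≈ -2.4
p-nitrophenoxide (p-O₂N–C₆H₄–O⁻): pKₐ(p-nitrophenol) ≈ 7.2
tert-butoxide: pKₐ(t-BuOH) ≈ 18
hydride: pKₐ(H₂) ≈ 36
methyl carbanion (CH₃⁻): pKₐ(CH₄) ≈ 48
The question asks for worst first, so the sequence is read in increasing leaving-group ability.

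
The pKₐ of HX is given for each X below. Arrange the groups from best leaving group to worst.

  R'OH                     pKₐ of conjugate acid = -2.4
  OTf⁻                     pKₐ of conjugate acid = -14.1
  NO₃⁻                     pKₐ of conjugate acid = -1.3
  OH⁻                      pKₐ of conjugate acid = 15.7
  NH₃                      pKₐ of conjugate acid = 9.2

OTf⁻ > R'OH > NO₃⁻ > NH₃ > OH⁻

Lower conjugate-acid pKₐ ⇒ weaker base ⇒ better leaving group.
Sorting by the given values: OTf⁻ (-14.1), R'OH (-2.4), NO₃⁻ (-1.3), NH₃ (9.2), OH⁻ (15.7).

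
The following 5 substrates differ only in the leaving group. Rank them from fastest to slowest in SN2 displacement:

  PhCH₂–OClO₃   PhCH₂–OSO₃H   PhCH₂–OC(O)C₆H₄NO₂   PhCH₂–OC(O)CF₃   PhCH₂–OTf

Same R in every case — rank the leaving groups.
The more stable X⁻ (or X) is on its own — i.e. the weaker a base it is — the better a leaving group it makes.
PhCH₂–OTf loses OTf⁻: pKₐ(CF₃SO₃H (triflic acid)) ≈ -14
PhCH₂–OClO₃ loses ClO₄⁻: pKₐ(HClO₄) ≈ -10
PhCH₂–OSO₃H loses HSO₄⁻: pKₐ(H₂SO₄) ≈ -3
PhCH₂–OC(O)CF₃ loses CF₃COO⁻: pKₐ(CF₃COOH) ≈ 0.2
PhCH₂–OC(O)C₆H₄NO₂ loses p-O₂N–C₆H₄–COO⁻: pKₐ(p-nitrobenzoic acid) ≈ 3.4

PhCH₂–OTf > PhCH₂–OClO₃ > PhCH₂–OSO₃H > PhCH₂–OC(O)CF₃ > PhCH₂–OC(O)C₆H₄NO₂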